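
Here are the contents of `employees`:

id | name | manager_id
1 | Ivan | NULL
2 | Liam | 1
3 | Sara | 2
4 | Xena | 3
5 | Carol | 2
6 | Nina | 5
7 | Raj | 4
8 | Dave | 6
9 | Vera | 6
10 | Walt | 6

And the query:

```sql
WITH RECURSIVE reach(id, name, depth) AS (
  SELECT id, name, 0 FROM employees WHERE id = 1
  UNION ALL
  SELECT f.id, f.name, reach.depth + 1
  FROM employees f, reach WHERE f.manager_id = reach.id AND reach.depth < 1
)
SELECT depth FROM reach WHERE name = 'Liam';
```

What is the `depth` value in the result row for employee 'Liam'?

Base: id=1 (Ivan) at depth 0.
Iteration 1: rows with manager_id in {1} -> Liam (id 2, depth 1).
Iteration 2: depth < 1 fails for all current rows; recursion stops.

1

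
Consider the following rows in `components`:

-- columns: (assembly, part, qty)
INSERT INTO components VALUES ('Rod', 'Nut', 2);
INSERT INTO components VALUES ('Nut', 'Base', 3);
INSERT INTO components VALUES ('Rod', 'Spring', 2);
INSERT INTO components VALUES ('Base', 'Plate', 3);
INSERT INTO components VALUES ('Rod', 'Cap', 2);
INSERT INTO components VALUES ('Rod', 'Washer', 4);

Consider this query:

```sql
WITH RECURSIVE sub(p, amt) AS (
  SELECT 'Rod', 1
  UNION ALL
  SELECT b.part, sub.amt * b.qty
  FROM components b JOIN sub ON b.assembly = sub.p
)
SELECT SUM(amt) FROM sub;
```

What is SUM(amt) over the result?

35

Base: (Rod, amt=1).
Iteration 1: components of {Rod} -> Cap = 1*2 = 2, Nut = 1*2 = 2, Spring = 1*2 = 2, Washer = 1*4 = 4.
Iteration 2: components of {Cap,Nut,Spring,Washer} -> Base = 2*3 = 6.
Iteration 3: components of {Base} -> Plate = 6*3 = 18.
Iteration 4: no further components; recursion stops.
SUM(amt) = 1 + 4 + 2 + 2 + 2 + 6 + 18 = 35.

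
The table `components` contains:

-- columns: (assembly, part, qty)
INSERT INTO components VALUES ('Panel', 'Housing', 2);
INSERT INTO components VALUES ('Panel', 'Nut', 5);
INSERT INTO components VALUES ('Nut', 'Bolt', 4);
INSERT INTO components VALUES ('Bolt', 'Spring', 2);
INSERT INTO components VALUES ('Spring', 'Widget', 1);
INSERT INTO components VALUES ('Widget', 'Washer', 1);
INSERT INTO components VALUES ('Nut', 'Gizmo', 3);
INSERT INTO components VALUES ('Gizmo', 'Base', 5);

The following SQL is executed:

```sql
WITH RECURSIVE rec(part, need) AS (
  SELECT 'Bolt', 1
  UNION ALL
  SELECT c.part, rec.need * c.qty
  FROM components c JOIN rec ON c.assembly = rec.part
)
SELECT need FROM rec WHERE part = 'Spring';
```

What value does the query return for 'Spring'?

2

Base: (Bolt, need=1).
Iteration 1: components of {Bolt} -> Spring = 1*2 = 2.
Iteration 2: components of {Spring} -> Widget = 2*1 = 2.
Iteration 3: components of {Widget} -> Washer = 2*1 = 2.
Iteration 4: no further components; recursion stops.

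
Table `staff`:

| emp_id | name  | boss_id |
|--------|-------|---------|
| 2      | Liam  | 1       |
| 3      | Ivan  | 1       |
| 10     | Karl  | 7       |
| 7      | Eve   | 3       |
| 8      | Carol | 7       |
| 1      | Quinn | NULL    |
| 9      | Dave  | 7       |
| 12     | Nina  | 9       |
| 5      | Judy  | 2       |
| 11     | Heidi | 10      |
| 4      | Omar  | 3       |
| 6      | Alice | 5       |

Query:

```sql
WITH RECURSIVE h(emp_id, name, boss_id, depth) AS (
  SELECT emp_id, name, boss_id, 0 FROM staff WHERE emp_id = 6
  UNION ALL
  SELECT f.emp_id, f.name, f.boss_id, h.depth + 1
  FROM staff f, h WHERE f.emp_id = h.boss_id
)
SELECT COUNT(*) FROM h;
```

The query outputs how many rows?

Base: emp_id=6 (Alice), boss_id=5, depth 0.
Iteration 1: join on emp_id=5 -> Judy (id 5, boss_id=2, depth 1).
Iteration 2: join on emp_id=2 -> Liam (id 2, boss_id=1, depth 2).
Iteration 3: join on emp_id=1 -> Quinn (id 1, boss_id=NULL, depth 3).
Iteration 4: boss_id is NULL; no match; recursion stops.
Total rows emitted: 4.

4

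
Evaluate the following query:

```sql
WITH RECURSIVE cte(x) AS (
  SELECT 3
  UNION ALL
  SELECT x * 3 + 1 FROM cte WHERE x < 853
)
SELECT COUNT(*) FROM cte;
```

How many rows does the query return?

7

Base: x=3.
Iteration 1: 3 < 853 holds -> x = 3 * 3 + 1 = 10.
Iteration 2: 10 < 853 holds -> x = 10 * 3 + 1 = 31.
Iteration 3: 31 < 853 holds -> x = 31 * 3 + 1 = 94.
Iteration 4: 94 < 853 holds -> x = 94 * 3 + 1 = 283.
Iteration 5: 283 < 853 holds -> x = 283 * 3 + 1 = 850.
Iteration 6: 850 < 853 holds -> x = 850 * 3 + 1 = 2551.
Iteration 7: 2551 < 853 fails; recursion stops.
Total rows emitted: 7.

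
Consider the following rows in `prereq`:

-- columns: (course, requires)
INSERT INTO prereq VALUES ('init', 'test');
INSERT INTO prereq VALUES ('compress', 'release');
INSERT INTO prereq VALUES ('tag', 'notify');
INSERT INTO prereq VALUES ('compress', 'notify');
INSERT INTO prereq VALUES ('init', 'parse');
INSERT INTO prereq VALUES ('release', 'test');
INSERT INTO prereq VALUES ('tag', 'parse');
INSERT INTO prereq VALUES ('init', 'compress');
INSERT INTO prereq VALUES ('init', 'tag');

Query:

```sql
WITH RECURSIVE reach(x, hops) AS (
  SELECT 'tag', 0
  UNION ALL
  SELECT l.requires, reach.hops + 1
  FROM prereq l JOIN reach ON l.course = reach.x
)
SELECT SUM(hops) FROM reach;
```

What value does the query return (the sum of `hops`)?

Base: (tag, hops=0).
Iteration 1: edges from {tag} -> (notify, hops=1), (parse, hops=1).
Iteration 2: no outgoing edges from {notify,parse}; recursion stops.
SUM(hops) = 0 + 1 + 1 = 2.

2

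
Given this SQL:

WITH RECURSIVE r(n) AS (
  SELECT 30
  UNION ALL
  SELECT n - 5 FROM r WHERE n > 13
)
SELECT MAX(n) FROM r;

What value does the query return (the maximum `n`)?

30

Base: n=30.
Iteration 1: 30 > 13 holds -> n = 30 - 5 = 25.
Iteration 2: 25 > 13 holds -> n = 25 - 5 = 20.
Iteration 3: 20 > 13 holds -> n = 20 - 5 = 15.
Iteration 4: 15 > 13 holds -> n = 15 - 5 = 10.
Iteration 5: 10 > 13 fails; recursion stops.
n values: 30, 25, 20, 15, 10; the maximum is 30.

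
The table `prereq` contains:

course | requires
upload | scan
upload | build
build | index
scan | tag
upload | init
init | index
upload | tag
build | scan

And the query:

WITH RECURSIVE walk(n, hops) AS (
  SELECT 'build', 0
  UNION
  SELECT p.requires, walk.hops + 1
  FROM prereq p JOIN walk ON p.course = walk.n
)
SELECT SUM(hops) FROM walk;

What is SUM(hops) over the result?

4

Base: (build, hops=0).
Iteration 1: edges from {build} -> (index, hops=1), (scan, hops=1).
Iteration 2: edges from {index,scan} -> (tag, hops=2).
Iteration 3: no outgoing edges from {tag}; recursion stops.
SUM(hops) = 0 + 1 + 1 + 2 = 4.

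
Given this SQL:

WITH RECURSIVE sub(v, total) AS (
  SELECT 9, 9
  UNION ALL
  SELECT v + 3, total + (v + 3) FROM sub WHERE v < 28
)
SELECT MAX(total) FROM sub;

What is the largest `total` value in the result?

Base: v=9, total=9.
Iteration 1: 9 < 28 holds -> v = 9 + 3 = 12, total = 9 + 12 = 21.
Iteration 2: 12 < 28 holds -> v = 12 + 3 = 15, total = 21 + 15 = 36.
Iteration 3: 15 < 28 holds -> v = 15 + 3 = 18, total = 36 + 18 = 54.
Iteration 4: 18 < 28 holds -> v = 18 + 3 = 21, total = 54 + 21 = 75.
Iteration 5: 21 < 28 holds -> v = 21 + 3 = 24, total = 75 + 24 = 99.
Iteration 6: 24 < 28 holds -> v = 24 + 3 = 27, total = 99 + 27 = 126.
Iteration 7: 27 < 28 holds -> v = 27 + 3 = 30, total = 126 + 30 = 156.
Iteration 8: 30 < 28 fails; recursion stops.
total values: 9, 21, 36, 54, 75, 99, 126, 156; the maximum is 156.

156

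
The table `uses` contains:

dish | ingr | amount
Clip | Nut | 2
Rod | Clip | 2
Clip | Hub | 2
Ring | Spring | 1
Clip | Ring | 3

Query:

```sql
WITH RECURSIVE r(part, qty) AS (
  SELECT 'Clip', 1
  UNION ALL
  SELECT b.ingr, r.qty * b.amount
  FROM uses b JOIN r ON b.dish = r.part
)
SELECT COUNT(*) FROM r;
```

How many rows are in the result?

5

Base: (Clip, qty=1).
Iteration 1: components of {Clip} -> Hub = 1*2 = 2, Nut = 1*2 = 2, Ring = 1*3 = 3.
Iteration 2: components of {Hub,Nut,Ring} -> Spring = 3*1 = 3.
Iteration 3: no further components; recursion stops.
Total rows emitted: 5.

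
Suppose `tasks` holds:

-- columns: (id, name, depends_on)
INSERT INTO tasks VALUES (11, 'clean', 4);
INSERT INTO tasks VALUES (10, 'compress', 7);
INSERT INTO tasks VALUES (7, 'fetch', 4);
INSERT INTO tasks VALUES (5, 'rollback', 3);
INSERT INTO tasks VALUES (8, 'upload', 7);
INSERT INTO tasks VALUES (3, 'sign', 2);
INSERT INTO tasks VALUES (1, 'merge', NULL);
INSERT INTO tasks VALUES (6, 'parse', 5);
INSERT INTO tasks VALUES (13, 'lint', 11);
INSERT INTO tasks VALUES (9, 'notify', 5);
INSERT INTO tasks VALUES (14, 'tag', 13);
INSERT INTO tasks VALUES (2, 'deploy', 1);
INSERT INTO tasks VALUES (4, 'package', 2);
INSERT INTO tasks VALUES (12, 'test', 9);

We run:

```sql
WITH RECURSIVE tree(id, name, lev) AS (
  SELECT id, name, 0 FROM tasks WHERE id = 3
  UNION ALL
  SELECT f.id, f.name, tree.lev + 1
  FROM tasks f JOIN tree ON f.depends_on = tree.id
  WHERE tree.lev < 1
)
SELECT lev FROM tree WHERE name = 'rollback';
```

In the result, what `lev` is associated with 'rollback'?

Base: id=3 (sign) at lev 0.
Iteration 1: rows with depends_on in {3} -> rollback (id 5, lev 1).
Iteration 2: lev < 1 fails for all current rows; recursion stops.

1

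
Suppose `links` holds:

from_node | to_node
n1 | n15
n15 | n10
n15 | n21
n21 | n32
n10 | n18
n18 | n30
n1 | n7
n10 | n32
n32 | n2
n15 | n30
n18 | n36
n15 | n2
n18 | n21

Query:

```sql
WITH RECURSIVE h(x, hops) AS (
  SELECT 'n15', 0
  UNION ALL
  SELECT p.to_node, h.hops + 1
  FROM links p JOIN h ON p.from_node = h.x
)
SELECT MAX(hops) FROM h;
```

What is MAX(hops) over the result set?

5

Base: (n15, hops=0).
Iteration 1: edges from {n15} -> (n10, hops=1), (n2, hops=1), (n21, hops=1), (n30, hops=1).
Iteration 2: edges from {n10,n2,n21,n30} -> (n18, hops=2), (n32, hops=2) x2. [UNION ALL keeps all 3 new rows, including repeats]
Iteration 3: edges from {n18,n32} -> (n2, hops=3) x2, (n21, hops=3), (n30, hops=3), (n36, hops=3). [UNION ALL keeps all 5 new rows, including repeats]
Iteration 4: edges from {n2,n21,n30,n36} -> (n32, hops=4).
Iteration 5: edges from {n32} -> (n2, hops=5).
Iteration 6: no outgoing edges from {n2}; recursion stops.
hops values: 0, 1, 1, 1, 1, 2, 2, 2, 3, 3, 3, 3, 3, 4, 5; the maximum is 5.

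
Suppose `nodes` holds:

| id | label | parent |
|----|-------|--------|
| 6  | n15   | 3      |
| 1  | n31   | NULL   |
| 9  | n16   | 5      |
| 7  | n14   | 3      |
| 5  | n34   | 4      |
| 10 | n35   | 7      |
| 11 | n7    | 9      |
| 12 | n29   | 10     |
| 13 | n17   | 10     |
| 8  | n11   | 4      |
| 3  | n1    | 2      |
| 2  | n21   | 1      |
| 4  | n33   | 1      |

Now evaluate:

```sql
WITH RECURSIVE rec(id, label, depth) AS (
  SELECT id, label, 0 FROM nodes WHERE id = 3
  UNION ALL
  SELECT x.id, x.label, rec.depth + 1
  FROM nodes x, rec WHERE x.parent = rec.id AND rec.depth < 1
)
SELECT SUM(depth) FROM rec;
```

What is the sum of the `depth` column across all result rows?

2

Base: id=3 (n1) at depth 0.
Iteration 1: rows with parent in {3} -> n15 (id 6, depth 1), n14 (id 7, depth 1).
Iteration 2: depth < 1 fails for all current rows; recursion stops.
SUM(depth) = 0 + 1 + 1 = 2.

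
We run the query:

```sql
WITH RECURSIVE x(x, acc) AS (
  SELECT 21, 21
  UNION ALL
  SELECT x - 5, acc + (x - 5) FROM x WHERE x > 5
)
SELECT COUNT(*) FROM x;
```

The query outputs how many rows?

5

Base: x=21, acc=21.
Iteration 1: 21 > 5 holds -> x = 21 - 5 = 16, acc = 21 + 16 = 37.
Iteration 2: 16 > 5 holds -> x = 16 - 5 = 11, acc = 37 + 11 = 48.
Iteration 3: 11 > 5 holds -> x = 11 - 5 = 6, acc = 48 + 6 = 54.
Iteration 4: 6 > 5 holds -> x = 6 - 5 = 1, acc = 54 + 1 = 55.
Iteration 5: 1 > 5 fails; recursion stops.
Total rows emitted: 5.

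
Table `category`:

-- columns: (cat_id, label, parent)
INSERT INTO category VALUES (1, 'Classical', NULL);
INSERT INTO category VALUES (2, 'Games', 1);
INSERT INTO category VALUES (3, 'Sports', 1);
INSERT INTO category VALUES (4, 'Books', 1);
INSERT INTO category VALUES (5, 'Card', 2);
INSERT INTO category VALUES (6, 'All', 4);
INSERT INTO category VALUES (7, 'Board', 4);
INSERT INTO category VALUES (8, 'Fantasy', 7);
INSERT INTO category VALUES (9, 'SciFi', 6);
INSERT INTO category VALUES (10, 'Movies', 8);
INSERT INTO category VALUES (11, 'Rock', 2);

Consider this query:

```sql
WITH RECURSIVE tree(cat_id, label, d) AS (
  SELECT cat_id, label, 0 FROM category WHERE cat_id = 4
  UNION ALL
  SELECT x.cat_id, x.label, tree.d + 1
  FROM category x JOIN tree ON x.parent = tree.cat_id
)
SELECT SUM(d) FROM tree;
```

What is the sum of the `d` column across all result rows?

Base: cat_id=4 (Books) at d 0.
Iteration 1: rows with parent in {4} -> All (id 6, d 1), Board (id 7, d 1).
Iteration 2: rows with parent in {6,7} -> Fantasy (id 8, d 2), SciFi (id 9, d 2).
Iteration 3: rows with parent in {8,9} -> Movies (id 10, d 3).
Iteration 4: no rows with parent in {10}; recursion stops.
SUM(d) = 0 + 1 + 1 + 2 + 2 + 3 = 9.

9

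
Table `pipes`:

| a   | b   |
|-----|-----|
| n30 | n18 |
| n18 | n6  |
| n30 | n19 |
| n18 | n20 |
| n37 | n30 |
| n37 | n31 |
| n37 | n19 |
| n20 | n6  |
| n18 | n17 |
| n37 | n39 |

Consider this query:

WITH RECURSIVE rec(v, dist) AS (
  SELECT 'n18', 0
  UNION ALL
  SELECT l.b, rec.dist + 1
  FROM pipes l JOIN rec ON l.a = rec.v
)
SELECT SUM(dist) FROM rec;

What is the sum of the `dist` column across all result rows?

5

Base: (n18, dist=0).
Iteration 1: edges from {n18} -> (n17, dist=1), (n20, dist=1), (n6, dist=1).
Iteration 2: edges from {n17,n20,n6} -> (n6, dist=2).
Iteration 3: no outgoing edges from {n6}; recursion stops.
SUM(dist) = 0 + 1 + 1 + 1 + 2 = 5.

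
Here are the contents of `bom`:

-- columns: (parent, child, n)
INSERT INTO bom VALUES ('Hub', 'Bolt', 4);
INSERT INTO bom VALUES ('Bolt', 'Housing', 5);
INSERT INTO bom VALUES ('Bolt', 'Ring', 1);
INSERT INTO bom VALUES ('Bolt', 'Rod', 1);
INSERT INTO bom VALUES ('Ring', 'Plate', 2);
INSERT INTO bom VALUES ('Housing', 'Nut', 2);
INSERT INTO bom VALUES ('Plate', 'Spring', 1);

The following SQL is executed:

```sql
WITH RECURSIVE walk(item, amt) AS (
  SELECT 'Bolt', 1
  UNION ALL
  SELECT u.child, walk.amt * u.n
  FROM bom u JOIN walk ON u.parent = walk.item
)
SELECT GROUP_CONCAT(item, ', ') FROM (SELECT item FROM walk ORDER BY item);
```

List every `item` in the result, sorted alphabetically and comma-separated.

Bolt, Housing, Nut, Plate, Ring, Rod, Spring

Base: (Bolt, amt=1).
Iteration 1: components of {Bolt} -> Housing = 1*5 = 5, Ring = 1*1 = 1, Rod = 1*1 = 1.
Iteration 2: components of {Housing,Ring,Rod} -> Nut = 5*2 = 10, Plate = 1*2 = 2.
Iteration 3: components of {Nut,Plate} -> Spring = 2*1 = 2.
Iteration 4: no further components; recursion stops.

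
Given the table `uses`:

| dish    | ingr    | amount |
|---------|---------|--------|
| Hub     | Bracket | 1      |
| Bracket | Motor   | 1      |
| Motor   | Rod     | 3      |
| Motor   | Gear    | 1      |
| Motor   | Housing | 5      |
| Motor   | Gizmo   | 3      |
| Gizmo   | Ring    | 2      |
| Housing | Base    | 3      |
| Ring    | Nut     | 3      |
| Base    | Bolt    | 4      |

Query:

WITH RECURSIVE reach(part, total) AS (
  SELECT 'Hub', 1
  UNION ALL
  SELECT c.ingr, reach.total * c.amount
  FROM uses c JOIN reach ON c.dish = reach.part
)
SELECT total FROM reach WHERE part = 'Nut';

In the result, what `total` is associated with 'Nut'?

Base: (Hub, total=1).
Iteration 1: components of {Hub} -> Bracket = 1*1 = 1.
Iteration 2: components of {Bracket} -> Motor = 1*1 = 1.
Iteration 3: components of {Motor} -> Gear = 1*1 = 1, Gizmo = 1*3 = 3, Housing = 1*5 = 5, Rod = 1*3 = 3.
Iteration 4: components of {Gear,Gizmo,Housing,Rod} -> Base = 5*3 = 15, Ring = 3*2 = 6.
Iteration 5: components of {Base,Ring} -> Bolt = 15*4 = 60, Nut = 6*3 = 18.
Iteration 6: no further components; recursion stops.

18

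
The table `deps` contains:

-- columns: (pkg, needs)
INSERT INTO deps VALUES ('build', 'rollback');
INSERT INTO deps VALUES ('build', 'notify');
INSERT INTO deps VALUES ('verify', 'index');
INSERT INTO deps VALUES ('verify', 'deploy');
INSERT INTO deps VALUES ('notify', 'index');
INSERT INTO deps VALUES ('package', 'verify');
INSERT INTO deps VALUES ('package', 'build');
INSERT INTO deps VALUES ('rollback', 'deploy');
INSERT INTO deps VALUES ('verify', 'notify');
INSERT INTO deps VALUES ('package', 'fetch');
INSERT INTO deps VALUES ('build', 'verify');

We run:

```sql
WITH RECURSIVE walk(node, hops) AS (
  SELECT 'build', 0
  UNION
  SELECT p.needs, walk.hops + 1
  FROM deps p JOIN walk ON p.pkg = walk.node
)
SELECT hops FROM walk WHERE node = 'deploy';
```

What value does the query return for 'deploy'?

Base: (build, hops=0).
Iteration 1: edges from {build} -> (notify, hops=1), (rollback, hops=1), (verify, hops=1).
Iteration 2: edges from {notify,rollback,verify} -> (deploy, hops=2), (index, hops=2), (notify, hops=2). [UNION drops 2 duplicate row(s)]
Iteration 3: edges from {deploy,index,notify} -> (index, hops=3).
Iteration 4: no outgoing edges from {index}; recursion stops.

2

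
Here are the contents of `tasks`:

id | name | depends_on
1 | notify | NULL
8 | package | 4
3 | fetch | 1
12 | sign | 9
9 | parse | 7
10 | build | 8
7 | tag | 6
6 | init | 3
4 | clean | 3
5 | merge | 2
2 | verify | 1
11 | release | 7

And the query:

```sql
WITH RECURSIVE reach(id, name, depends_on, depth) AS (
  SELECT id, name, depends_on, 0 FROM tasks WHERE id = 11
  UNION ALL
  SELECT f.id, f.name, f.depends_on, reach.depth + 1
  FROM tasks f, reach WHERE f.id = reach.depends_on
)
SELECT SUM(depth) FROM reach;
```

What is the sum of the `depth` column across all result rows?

Base: id=11 (release), depends_on=7, depth 0.
Iteration 1: join on id=7 -> tag (id 7, depends_on=6, depth 1).
Iteration 2: join on id=6 -> init (id 6, depends_on=3, depth 2).
Iteration 3: join on id=3 -> fetch (id 3, depends_on=1, depth 3).
Iteration 4: join on id=1 -> notify (id 1, depends_on=NULL, depth 4).
Iteration 5: depends_on is NULL; no match; recursion stops.
SUM(depth) = 0 + 1 + 2 + 3 + 4 = 10.

10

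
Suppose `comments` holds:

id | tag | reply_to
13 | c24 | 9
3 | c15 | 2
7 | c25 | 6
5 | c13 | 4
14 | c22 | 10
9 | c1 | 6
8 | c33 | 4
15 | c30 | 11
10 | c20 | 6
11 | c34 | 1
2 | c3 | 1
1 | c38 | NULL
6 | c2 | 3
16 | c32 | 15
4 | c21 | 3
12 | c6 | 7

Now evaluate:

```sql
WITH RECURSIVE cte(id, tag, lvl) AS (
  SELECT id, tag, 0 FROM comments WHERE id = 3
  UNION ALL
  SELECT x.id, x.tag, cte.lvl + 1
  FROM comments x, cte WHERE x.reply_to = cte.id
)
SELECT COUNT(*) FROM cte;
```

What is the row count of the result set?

11

Base: id=3 (c15) at lvl 0.
Iteration 1: rows with reply_to in {3} -> c21 (id 4, lvl 1), c2 (id 6, lvl 1).
Iteration 2: rows with reply_to in {4,6} -> c13 (id 5, lvl 2), c25 (id 7, lvl 2), c33 (id 8, lvl 2), c1 (id 9, lvl 2), c20 (id 10, lvl 2).
Iteration 3: rows with reply_to in {5,7,8,9,10} -> c6 (id 12, lvl 3), c24 (id 13, lvl 3), c22 (id 14, lvl 3).
Iteration 4: no rows with reply_to in {12,13,14}; recursion stops.
Total rows emitted: 11.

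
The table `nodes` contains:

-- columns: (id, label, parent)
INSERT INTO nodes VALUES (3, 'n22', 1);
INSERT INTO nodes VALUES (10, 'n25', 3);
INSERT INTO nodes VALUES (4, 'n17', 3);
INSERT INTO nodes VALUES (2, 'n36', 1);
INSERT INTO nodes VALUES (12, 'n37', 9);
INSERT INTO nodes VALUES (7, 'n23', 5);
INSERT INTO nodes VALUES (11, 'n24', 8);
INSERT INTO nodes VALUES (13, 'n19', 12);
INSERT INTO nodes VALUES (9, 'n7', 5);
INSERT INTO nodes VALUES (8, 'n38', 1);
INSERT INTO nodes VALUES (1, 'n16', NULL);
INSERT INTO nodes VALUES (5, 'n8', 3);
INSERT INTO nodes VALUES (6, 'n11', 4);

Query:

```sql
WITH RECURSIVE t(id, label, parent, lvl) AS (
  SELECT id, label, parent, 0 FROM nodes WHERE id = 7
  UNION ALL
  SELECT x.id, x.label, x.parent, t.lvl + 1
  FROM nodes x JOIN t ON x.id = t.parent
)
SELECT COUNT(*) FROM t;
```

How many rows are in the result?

Base: id=7 (n23), parent=5, lvl 0.
Iteration 1: join on id=5 -> n8 (id 5, parent=3, lvl 1).
Iteration 2: join on id=3 -> n22 (id 3, parent=1, lvl 2).
Iteration 3: join on id=1 -> n16 (id 1, parent=NULL, lvl 3).
Iteration 4: parent is NULL; no match; recursion stops.
Total rows emitted: 4.

4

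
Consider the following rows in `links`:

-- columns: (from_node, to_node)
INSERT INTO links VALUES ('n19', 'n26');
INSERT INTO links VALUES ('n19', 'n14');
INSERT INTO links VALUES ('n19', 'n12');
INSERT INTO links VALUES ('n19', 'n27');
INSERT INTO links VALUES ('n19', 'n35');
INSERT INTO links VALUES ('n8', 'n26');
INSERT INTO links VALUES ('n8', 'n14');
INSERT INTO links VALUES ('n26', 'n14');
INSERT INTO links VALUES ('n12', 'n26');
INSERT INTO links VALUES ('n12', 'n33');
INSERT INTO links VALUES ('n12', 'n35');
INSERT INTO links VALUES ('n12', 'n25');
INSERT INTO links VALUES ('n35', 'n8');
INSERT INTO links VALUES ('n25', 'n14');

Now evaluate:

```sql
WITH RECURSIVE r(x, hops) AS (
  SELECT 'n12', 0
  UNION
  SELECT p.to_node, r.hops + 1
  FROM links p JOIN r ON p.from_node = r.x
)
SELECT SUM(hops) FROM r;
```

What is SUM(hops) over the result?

Base: (n12, hops=0).
Iteration 1: edges from {n12} -> (n25, hops=1), (n26, hops=1), (n33, hops=1), (n35, hops=1).
Iteration 2: edges from {n25,n26,n33,n35} -> (n14, hops=2), (n8, hops=2). [UNION drops 1 duplicate row(s)]
Iteration 3: edges from {n14,n8} -> (n14, hops=3), (n26, hops=3).
Iteration 4: edges from {n14,n26} -> (n14, hops=4).
Iteration 5: no outgoing edges from {n14}; recursion stops.
SUM(hops) = 0 + 1 + 1 + 1 + 1 + 2 + 2 + 3 + 3 + 4 = 18.

18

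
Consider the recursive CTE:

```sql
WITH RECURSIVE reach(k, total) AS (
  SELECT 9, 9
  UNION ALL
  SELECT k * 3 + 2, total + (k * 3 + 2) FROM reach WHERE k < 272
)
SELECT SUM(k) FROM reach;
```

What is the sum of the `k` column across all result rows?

Base: k=9, total=9.
Iteration 1: 9 < 272 holds -> k = 9 * 3 + 2 = 29, total = 9 + 29 = 38.
Iteration 2: 29 < 272 holds -> k = 29 * 3 + 2 = 89, total = 38 + 89 = 127.
Iteration 3: 89 < 272 holds -> k = 89 * 3 + 2 = 269, total = 127 + 269 = 396.
Iteration 4: 269 < 272 holds -> k = 269 * 3 + 2 = 809, total = 396 + 809 = 1205.
Iteration 5: 809 < 272 fails; recursion stops.
SUM(k) = 9 + 29 + 89 + 269 + 809 = 1205.

1205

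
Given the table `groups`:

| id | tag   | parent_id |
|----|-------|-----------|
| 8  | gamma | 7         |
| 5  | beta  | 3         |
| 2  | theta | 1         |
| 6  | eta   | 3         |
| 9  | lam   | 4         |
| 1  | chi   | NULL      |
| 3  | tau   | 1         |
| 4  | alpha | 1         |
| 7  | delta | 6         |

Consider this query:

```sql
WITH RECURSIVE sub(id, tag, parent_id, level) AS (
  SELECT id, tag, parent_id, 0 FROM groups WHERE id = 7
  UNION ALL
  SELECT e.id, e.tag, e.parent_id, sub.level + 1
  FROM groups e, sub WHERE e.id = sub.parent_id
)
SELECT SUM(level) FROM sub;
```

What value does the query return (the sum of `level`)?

6

Base: id=7 (delta), parent_id=6, level 0.
Iteration 1: join on id=6 -> eta (id 6, parent_id=3, level 1).
Iteration 2: join on id=3 -> tau (id 3, parent_id=1, level 2).
Iteration 3: join on id=1 -> chi (id 1, parent_id=NULL, level 3).
Iteration 4: parent_id is NULL; no match; recursion stops.
SUM(level) = 0 + 1 + 2 + 3 = 6.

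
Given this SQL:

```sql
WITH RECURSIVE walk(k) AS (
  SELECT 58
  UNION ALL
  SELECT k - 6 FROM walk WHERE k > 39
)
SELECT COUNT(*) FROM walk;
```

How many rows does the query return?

5

Base: k=58.
Iteration 1: 58 > 39 holds -> k = 58 - 6 = 52.
Iteration 2: 52 > 39 holds -> k = 52 - 6 = 46.
Iteration 3: 46 > 39 holds -> k = 46 - 6 = 40.
Iteration 4: 40 > 39 holds -> k = 40 - 6 = 34.
Iteration 5: 34 > 39 fails; recursion stops.
Total rows emitted: 5.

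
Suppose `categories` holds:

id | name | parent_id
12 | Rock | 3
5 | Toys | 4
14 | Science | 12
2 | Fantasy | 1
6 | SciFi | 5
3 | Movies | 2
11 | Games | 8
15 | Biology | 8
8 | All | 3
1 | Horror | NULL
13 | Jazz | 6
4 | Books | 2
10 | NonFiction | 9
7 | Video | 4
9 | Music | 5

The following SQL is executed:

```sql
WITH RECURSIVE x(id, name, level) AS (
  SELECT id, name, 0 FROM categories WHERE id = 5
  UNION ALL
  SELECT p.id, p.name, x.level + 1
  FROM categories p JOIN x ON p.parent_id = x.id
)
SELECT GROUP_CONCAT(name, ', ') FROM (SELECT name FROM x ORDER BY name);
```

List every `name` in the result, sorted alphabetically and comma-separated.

Jazz, Music, NonFiction, SciFi, Toys

Base: id=5 (Toys) at level 0.
Iteration 1: rows with parent_id in {5} -> SciFi (id 6, level 1), Music (id 9, level 1).
Iteration 2: rows with parent_id in {6,9} -> NonFiction (id 10, level 2), Jazz (id 13, level 2).
Iteration 3: no rows with parent_id in {10,13}; recursion stops.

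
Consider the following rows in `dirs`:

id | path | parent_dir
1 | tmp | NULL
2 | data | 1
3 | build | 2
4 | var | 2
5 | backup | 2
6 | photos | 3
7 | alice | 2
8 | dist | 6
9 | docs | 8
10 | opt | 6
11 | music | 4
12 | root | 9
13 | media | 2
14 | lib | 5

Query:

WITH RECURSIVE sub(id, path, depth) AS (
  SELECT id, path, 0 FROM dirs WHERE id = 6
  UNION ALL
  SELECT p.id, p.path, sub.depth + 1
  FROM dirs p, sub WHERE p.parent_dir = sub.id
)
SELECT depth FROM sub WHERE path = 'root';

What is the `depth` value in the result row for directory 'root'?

Base: id=6 (photos) at depth 0.
Iteration 1: rows with parent_dir in {6} -> dist (id 8, depth 1), opt (id 10, depth 1).
Iteration 2: rows with parent_dir in {8,10} -> docs (id 9, depth 2).
Iteration 3: rows with parent_dir in {9} -> root (id 12, depth 3).
Iteration 4: no rows with parent_dir in {12}; recursion stops.

3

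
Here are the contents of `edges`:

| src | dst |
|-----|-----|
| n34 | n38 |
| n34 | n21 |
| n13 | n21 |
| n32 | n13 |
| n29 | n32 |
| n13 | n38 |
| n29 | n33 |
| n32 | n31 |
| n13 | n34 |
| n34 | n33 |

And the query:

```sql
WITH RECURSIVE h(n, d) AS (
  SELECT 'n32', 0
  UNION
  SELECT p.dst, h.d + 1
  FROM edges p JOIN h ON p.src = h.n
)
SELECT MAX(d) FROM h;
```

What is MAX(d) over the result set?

3

Base: (n32, d=0).
Iteration 1: edges from {n32} -> (n13, d=1), (n31, d=1).
Iteration 2: edges from {n13,n31} -> (n21, d=2), (n34, d=2), (n38, d=2).
Iteration 3: edges from {n21,n34,n38} -> (n21, d=3), (n33, d=3), (n38, d=3).
Iteration 4: no outgoing edges from {n21,n33,n38}; recursion stops.
d values: 0, 1, 1, 2, 2, 2, 3, 3, 3; the maximum is 3.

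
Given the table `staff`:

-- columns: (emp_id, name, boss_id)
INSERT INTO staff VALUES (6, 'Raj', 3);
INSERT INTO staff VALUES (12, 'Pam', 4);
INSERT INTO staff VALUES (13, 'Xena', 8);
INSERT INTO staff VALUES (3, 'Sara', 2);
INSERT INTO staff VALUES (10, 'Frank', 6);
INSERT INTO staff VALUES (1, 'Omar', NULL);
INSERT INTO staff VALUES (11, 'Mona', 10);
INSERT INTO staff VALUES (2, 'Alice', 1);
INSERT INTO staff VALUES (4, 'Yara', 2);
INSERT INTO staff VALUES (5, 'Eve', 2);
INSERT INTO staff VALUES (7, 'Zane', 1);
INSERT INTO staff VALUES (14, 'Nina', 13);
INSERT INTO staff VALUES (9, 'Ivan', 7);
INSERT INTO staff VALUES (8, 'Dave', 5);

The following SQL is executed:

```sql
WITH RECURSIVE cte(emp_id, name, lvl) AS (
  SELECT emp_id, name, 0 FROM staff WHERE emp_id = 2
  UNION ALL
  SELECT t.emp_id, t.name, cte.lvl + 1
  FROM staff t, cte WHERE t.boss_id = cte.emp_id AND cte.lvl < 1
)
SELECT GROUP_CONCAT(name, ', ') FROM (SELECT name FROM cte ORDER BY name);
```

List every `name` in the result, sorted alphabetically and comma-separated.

Alice, Eve, Sara, Yara

Base: emp_id=2 (Alice) at lvl 0.
Iteration 1: rows with boss_id in {2} -> Sara (id 3, lvl 1), Yara (id 4, lvl 1), Eve (id 5, lvl 1).
Iteration 2: lvl < 1 fails for all current rows; recursion stops.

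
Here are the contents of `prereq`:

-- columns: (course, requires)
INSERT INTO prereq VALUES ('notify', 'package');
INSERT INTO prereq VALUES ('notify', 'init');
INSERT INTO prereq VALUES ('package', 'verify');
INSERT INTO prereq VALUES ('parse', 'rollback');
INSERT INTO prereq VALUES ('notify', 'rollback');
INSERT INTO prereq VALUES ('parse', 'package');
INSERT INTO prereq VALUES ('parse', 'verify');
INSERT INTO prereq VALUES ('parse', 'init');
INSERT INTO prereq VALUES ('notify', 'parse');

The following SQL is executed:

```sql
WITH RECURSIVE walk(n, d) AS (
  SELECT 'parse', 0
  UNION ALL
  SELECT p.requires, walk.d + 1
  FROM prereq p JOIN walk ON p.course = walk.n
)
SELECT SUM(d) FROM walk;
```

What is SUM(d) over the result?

Base: (parse, d=0).
Iteration 1: edges from {parse} -> (init, d=1), (package, d=1), (rollback, d=1), (verify, d=1).
Iteration 2: edges from {init,package,rollback,verify} -> (verify, d=2).
Iteration 3: no outgoing edges from {verify}; recursion stops.
SUM(d) = 0 + 1 + 1 + 1 + 1 + 2 = 6.

6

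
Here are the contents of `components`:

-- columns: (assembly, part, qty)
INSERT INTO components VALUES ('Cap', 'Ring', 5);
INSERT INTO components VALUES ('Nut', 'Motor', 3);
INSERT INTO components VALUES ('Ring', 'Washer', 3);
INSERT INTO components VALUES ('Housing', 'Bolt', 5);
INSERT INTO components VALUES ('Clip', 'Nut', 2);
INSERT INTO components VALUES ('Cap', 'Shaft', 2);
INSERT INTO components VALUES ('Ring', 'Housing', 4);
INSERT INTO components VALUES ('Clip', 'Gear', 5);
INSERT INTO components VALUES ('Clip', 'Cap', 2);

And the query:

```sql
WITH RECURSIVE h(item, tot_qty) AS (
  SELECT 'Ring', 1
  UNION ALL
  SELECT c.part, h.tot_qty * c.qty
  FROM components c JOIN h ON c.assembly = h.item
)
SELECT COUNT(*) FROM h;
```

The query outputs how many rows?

4

Base: (Ring, tot_qty=1).
Iteration 1: components of {Ring} -> Housing = 1*4 = 4, Washer = 1*3 = 3.
Iteration 2: components of {Housing,Washer} -> Bolt = 4*5 = 20.
Iteration 3: no further components; recursion stops.
Total rows emitted: 4.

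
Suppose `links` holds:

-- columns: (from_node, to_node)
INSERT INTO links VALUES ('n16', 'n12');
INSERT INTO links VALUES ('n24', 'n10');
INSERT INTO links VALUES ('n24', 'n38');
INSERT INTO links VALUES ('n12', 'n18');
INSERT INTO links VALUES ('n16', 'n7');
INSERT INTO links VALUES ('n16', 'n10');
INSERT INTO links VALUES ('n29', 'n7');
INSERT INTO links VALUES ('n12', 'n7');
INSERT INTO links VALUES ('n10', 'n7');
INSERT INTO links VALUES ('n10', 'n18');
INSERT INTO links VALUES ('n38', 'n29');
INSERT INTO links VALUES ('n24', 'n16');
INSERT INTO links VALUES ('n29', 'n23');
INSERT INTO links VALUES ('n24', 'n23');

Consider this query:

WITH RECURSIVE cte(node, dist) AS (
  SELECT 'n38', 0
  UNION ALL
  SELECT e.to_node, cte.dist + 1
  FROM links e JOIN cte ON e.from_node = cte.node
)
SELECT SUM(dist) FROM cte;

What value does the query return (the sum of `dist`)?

Base: (n38, dist=0).
Iteration 1: edges from {n38} -> (n29, dist=1).
Iteration 2: edges from {n29} -> (n23, dist=2), (n7, dist=2).
Iteration 3: no outgoing edges from {n23,n7}; recursion stops.
SUM(dist) = 0 + 1 + 2 + 2 = 5.

5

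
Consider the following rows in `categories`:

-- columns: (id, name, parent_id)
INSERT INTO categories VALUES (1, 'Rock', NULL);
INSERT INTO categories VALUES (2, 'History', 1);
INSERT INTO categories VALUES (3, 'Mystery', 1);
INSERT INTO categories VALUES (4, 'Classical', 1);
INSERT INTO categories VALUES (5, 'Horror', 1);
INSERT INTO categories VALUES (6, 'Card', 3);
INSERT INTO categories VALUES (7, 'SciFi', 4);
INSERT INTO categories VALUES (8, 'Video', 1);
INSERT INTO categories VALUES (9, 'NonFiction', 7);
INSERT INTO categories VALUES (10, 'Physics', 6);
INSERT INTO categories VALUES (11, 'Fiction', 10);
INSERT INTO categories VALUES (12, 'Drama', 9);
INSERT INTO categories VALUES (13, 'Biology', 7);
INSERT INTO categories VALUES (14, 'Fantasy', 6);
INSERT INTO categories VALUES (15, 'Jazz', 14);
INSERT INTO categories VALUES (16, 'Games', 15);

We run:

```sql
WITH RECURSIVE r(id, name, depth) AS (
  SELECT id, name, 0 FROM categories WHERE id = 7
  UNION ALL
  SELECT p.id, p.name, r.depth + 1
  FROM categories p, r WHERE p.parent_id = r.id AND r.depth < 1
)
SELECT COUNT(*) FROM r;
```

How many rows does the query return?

3

Base: id=7 (SciFi) at depth 0.
Iteration 1: rows with parent_id in {7} -> NonFiction (id 9, depth 1), Biology (id 13, depth 1).
Iteration 2: depth < 1 fails for all current rows; recursion stops.
Total rows emitted: 3.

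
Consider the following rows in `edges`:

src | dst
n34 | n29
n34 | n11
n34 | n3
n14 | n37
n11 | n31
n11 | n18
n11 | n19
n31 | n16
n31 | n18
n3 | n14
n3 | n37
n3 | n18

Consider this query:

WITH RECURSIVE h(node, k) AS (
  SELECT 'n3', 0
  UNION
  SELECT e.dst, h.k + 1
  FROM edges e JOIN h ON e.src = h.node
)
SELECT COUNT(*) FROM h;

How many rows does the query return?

Base: (n3, k=0).
Iteration 1: edges from {n3} -> (n14, k=1), (n18, k=1), (n37, k=1).
Iteration 2: edges from {n14,n18,n37} -> (n37, k=2).
Iteration 3: no outgoing edges from {n37}; recursion stops.
Total rows emitted: 5.

5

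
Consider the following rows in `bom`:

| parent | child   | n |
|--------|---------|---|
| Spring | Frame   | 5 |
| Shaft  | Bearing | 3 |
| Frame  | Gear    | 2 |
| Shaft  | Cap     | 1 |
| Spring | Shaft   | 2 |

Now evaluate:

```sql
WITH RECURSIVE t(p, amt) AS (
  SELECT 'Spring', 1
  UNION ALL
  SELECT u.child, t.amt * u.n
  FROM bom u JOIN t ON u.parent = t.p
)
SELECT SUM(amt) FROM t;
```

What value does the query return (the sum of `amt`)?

26

Base: (Spring, amt=1).
Iteration 1: components of {Spring} -> Frame = 1*5 = 5, Shaft = 1*2 = 2.
Iteration 2: components of {Frame,Shaft} -> Bearing = 2*3 = 6, Cap = 2*1 = 2, Gear = 5*2 = 10.
Iteration 3: no further components; recursion stops.
SUM(amt) = 1 + 5 + 2 + 10 + 6 + 2 = 26.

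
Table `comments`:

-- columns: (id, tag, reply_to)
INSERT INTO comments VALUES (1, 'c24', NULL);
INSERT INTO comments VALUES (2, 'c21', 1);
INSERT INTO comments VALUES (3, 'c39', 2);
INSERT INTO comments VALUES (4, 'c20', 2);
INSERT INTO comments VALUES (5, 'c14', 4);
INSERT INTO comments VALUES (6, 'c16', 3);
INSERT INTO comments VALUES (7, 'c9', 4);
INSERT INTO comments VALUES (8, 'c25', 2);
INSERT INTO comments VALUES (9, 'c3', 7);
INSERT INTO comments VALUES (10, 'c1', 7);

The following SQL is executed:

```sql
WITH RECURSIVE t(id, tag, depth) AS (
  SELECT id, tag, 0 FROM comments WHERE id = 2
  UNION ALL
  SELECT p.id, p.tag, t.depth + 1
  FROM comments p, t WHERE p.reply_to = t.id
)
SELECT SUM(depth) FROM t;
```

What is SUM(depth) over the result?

Base: id=2 (c21) at depth 0.
Iteration 1: rows with reply_to in {2} -> c39 (id 3, depth 1), c20 (id 4, depth 1), c25 (id 8, depth 1).
Iteration 2: rows with reply_to in {3,4,8} -> c14 (id 5, depth 2), c16 (id 6, depth 2), c9 (id 7, depth 2).
Iteration 3: rows with reply_to in {5,6,7} -> c3 (id 9, depth 3), c1 (id 10, depth 3).
Iteration 4: no rows with reply_to in {9,10}; recursion stops.
SUM(depth) = 0 + 1 + 1 + 1 + 2 + 2 + 2 + 3 + 3 = 15.

15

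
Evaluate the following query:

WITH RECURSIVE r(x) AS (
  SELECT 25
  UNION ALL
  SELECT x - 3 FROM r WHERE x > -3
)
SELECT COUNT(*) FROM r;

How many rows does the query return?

Base: x=25.
Iteration 1: 25 > -3 holds -> x = 25 - 3 = 22.
Iteration 2: 22 > -3 holds -> x = 22 - 3 = 19.
Iteration 3: 19 > -3 holds -> x = 19 - 3 = 16.
Iteration 4: 16 > -3 holds -> x = 16 - 3 = 13.
Iteration 5: 13 > -3 holds -> x = 13 - 3 = 10.
Iteration 6: 10 > -3 holds -> x = 10 - 3 = 7.
Iteration 7: 7 > -3 holds -> x = 7 - 3 = 4.
Iteration 8: 4 > -3 holds -> x = 4 - 3 = 1.
Iteration 9: 1 > -3 holds -> x = 1 - 3 = -2.
Iteration 10: -2 > -3 holds -> x = -2 - 3 = -5.
Iteration 11: -5 > -3 fails; recursion stops.
Total rows emitted: 11.

11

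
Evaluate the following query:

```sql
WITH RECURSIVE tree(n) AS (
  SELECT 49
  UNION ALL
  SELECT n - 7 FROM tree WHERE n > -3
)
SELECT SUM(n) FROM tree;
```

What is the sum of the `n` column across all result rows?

Base: n=49.
Iteration 1: 49 > -3 holds -> n = 49 - 7 = 42.
Iteration 2: 42 > -3 holds -> n = 42 - 7 = 35.
Iteration 3: 35 > -3 holds -> n = 35 - 7 = 28.
Iteration 4: 28 > -3 holds -> n = 28 - 7 = 21.
Iteration 5: 21 > -3 holds -> n = 21 - 7 = 14.
Iteration 6: 14 > -3 holds -> n = 14 - 7 = 7.
Iteration 7: 7 > -3 holds -> n = 7 - 7 = 0.
Iteration 8: 0 > -3 holds -> n = 0 - 7 = -7.
Iteration 9: -7 > -3 fails; recursion stops.
SUM(n) = 49 + 42 + 35 + 28 + 21 + 14 + 7 + 0 + -7 = 189.

189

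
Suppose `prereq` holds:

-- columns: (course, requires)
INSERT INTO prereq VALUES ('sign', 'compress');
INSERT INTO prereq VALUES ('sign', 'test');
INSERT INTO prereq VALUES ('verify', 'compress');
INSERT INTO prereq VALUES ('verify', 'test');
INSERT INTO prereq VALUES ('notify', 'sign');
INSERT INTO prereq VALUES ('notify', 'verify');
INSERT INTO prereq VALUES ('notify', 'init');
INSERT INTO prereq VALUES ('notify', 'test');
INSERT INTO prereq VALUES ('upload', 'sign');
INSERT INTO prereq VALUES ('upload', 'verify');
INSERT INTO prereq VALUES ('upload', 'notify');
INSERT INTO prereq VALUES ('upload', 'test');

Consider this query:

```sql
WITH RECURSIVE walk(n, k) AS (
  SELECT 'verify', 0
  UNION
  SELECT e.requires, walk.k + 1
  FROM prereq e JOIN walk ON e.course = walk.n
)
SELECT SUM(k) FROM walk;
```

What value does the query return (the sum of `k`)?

Base: (verify, k=0).
Iteration 1: edges from {verify} -> (compress, k=1), (test, k=1).
Iteration 2: no outgoing edges from {compress,test}; recursion stops.
SUM(k) = 0 + 1 + 1 = 2.

2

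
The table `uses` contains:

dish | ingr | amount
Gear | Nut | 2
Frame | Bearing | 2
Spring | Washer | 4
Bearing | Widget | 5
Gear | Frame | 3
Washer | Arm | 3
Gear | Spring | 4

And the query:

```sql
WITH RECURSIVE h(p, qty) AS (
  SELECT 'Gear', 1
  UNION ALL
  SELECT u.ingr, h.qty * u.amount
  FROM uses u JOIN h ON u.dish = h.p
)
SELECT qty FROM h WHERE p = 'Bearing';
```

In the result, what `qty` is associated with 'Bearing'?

Base: (Gear, qty=1).
Iteration 1: components of {Gear} -> Frame = 1*3 = 3, Nut = 1*2 = 2, Spring = 1*4 = 4.
Iteration 2: components of {Frame,Nut,Spring} -> Bearing = 3*2 = 6, Washer = 4*4 = 16.
Iteration 3: components of {Bearing,Washer} -> Arm = 16*3 = 48, Widget = 6*5 = 30.
Iteration 4: no further components; recursion stops.

6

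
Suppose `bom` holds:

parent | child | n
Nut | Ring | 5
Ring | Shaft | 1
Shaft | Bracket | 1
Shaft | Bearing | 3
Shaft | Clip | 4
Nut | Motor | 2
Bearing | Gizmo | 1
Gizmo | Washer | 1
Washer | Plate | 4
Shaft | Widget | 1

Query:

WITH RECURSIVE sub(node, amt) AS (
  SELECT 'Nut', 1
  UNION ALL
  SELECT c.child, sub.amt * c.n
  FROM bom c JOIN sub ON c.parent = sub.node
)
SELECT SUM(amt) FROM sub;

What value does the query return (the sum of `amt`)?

148

Base: (Nut, amt=1).
Iteration 1: components of {Nut} -> Motor = 1*2 = 2, Ring = 1*5 = 5.
Iteration 2: components of {Motor,Ring} -> Shaft = 5*1 = 5.
Iteration 3: components of {Shaft} -> Bearing = 5*3 = 15, Bracket = 5*1 = 5, Clip = 5*4 = 20, Widget = 5*1 = 5.
Iteration 4: components of {Bearing,Bracket,Clip,Widget} -> Gizmo = 15*1 = 15.
Iteration 5: components of {Gizmo} -> Washer = 15*1 = 15.
Iteration 6: components of {Washer} -> Plate = 15*4 = 60.
Iteration 7: no further components; recursion stops.
SUM(amt) = 1 + 5 + 2 + 5 + 5 + 15 + 20 + 5 + 15 + 15 + 60 = 148.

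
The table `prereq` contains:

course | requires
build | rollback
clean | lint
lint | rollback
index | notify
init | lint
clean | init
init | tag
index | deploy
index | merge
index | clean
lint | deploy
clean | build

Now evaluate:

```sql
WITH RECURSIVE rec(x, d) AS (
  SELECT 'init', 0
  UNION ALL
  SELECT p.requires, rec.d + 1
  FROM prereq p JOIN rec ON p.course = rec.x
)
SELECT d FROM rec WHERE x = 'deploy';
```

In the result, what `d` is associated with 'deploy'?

2

Base: (init, d=0).
Iteration 1: edges from {init} -> (lint, d=1), (tag, d=1).
Iteration 2: edges from {lint,tag} -> (deploy, d=2), (rollback, d=2).
Iteration 3: no outgoing edges from {deploy,rollback}; recursion stops.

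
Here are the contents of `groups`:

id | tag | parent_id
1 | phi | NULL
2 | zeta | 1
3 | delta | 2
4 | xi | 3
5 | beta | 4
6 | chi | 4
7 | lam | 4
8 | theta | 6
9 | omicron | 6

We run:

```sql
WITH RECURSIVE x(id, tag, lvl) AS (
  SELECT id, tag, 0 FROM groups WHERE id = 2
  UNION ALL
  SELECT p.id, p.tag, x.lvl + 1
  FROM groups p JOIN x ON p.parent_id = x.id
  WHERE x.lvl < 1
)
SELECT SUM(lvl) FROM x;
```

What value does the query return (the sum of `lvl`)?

Base: id=2 (zeta) at lvl 0.
Iteration 1: rows with parent_id in {2} -> delta (id 3, lvl 1).
Iteration 2: lvl < 1 fails for all current rows; recursion stops.
SUM(lvl) = 0 + 1 = 1.

1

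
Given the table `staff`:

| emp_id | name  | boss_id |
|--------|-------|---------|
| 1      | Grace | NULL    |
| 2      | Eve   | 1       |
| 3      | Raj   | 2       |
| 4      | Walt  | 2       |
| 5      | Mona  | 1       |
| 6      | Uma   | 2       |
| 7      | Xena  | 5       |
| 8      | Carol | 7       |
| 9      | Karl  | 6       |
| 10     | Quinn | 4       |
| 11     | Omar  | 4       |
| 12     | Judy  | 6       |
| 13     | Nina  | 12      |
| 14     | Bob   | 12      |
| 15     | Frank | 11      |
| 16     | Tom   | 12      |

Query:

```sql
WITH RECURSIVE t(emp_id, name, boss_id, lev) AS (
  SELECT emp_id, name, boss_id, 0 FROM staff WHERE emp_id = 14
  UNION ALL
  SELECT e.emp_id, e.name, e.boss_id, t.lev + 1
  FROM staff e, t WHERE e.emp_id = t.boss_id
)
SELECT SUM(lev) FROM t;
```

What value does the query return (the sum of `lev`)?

Base: emp_id=14 (Bob), boss_id=12, lev 0.
Iteration 1: join on emp_id=12 -> Judy (id 12, boss_id=6, lev 1).
Iteration 2: join on emp_id=6 -> Uma (id 6, boss_id=2, lev 2).
Iteration 3: join on emp_id=2 -> Eve (id 2, boss_id=1, lev 3).
Iteration 4: join on emp_id=1 -> Grace (id 1, boss_id=NULL, lev 4).
Iteration 5: boss_id is NULL; no match; recursion stops.
SUM(lev) = 0 + 1 + 2 + 3 + 4 = 10.

10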